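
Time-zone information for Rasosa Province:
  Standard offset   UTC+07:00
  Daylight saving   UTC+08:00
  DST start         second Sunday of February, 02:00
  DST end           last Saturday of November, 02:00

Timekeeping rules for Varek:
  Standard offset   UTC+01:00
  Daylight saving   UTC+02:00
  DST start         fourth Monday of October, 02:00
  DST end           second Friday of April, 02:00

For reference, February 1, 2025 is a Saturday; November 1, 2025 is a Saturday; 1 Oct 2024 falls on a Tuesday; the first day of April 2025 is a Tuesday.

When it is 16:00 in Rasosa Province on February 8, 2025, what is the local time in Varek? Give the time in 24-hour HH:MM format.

11:00

1 February 2025 is a Saturday, so the first Sunday is February 2 and the second is February 9.
1 November 2025 is a Saturday, so Saturdays fall on 1, 8, 15, 22, 29; the last is November 29.
Daylight saving runs 9 February – 29 November; February 8, 2025 is outside that window, so Rasosa Province is on standard time at UTC+07:00.
16:00 Rasosa Province − 7h = 09:00 UTC.
1 October 2024 is a Tuesday, so the first Monday is October 7 and the fourth is October 28.
1 April 2025 is a Tuesday, so the first Friday is April 4 and the second is April 11.
At the standard offset (UTC+01:00), 09:00 UTC + 1h = 10:00 Varek standard time.
The standard-time date in Varek, February 8, 2025, lies within the daylight-saving period (28 October 2024 – 11 April 2025), so Varek is on daylight time, UTC+02:00.
09:00 UTC + 2h = 11:00 Varek.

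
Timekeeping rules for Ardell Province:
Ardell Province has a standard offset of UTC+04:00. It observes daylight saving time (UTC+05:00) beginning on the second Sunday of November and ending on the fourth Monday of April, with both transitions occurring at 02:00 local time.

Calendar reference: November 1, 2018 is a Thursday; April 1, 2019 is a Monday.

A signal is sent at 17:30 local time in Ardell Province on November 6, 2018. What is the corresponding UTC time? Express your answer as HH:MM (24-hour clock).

13:30

1 November 2018 is a Thursday, so the first Sunday is November 4 and the second is November 11.
1 April 2019 is a Monday, so the first Monday is April 1 and the fourth is April 22.
November 6, 2018 is outside the daylight-saving period (11 November 2018 – 22 April 2019), so Ardell Province is on standard time, UTC+04:00.
17:30 local − 4h = 13:30 UTC.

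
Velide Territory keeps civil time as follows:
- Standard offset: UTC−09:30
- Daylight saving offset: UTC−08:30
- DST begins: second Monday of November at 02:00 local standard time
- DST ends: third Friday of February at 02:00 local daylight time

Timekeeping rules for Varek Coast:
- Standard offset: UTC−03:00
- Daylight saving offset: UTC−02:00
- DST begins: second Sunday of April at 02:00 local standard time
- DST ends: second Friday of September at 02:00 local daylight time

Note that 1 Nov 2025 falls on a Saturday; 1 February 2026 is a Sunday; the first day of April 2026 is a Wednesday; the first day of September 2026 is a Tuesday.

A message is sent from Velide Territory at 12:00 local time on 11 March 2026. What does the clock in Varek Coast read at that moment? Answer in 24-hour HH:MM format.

18:30

1 November 2025 is a Saturday, so the first Monday is November 3 and the second is November 10.
1 February 2026 is a Sunday, so the first Friday is February 6 and the third is February 20.
11 March 2026 is outside the daylight-saving period (10 November 2025 – 20 February 2026), so Velide Territory is on standard time, UTC−09:30.
12:00 Velide Territory + 9h30m = 21:30 UTC.
1 April 2026 is a Wednesday, so the first Sunday is April 5 and the second is April 12.
1 September 2026 is a Tuesday, so the first Friday is September 4 and the second is September 11.
At the standard offset (UTC−03:00), 21:30 UTC − 3h = 18:30 Varek Coast standard time.
The standard-time date in Varek Coast, 11 March 2026, is outside the daylight-saving period (12 April – 11 September), so Varek Coast is on standard time, UTC−03:00.
21:30 UTC − 3h = 18:30 Varek Coast.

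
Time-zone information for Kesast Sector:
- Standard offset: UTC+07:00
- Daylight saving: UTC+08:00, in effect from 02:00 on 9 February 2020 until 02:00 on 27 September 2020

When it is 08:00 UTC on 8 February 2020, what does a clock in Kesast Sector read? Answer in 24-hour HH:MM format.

15:00

At the standard offset (UTC+07:00), 08:00 UTC + 7h = 15:00 Kesast Sector standard time.
The standard-time date in Kesast Sector, 8 February 2020, is outside the daylight-saving period (9 February – 27 September), so Kesast Sector is on standard time, UTC+07:00.
08:00 UTC + 7h = 15:00 local.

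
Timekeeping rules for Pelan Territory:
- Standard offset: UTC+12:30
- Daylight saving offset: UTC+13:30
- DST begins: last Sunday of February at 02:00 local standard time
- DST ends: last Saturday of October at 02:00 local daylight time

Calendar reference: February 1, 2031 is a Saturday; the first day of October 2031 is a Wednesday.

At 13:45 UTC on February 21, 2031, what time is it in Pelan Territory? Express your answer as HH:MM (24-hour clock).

1 February 2031 is a Saturday, so Sundays fall on 2, 9, 16, 23; the last is February 23.
1 October 2031 is a Wednesday, so Saturdays fall on 4, 11, 18, 25; the last is October 25.
At the standard offset (UTC+12:30), 13:45 UTC + 12h30m = 02:15 Pelan Territory standard time (rolling into the next day, 22 February 2031).
The standard-time date in Pelan Territory, February 22, 2031, does not fall between 23 February and 25 October, so daylight saving is not in effect and Pelan Territory is at UTC+12:30.
13:45 UTC + 12h30m = 02:15 local (rolling into the next day, 22 February 2031).

02:15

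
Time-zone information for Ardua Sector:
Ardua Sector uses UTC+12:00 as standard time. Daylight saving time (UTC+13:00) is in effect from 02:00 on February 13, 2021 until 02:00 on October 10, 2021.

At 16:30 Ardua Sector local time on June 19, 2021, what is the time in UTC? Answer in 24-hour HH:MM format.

03:30

June 19, 2021 lies within the daylight-saving period (13 February – 10 October), so Ardua Sector is on daylight time, UTC+13:00.
16:30 local − 13h = 03:30 UTC.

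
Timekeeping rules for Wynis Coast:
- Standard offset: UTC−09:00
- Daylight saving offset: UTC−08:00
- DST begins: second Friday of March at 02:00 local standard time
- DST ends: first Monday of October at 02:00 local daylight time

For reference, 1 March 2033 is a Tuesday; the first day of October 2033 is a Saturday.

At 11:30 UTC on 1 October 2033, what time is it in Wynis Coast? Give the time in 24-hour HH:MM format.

1 March 2033 is a Tuesday, so the first Friday is March 4 and the second is March 11.
1 October 2033 is a Saturday, so the first Monday is October 3.
At the standard offset (UTC−09:00), 11:30 UTC − 9h = 02:30 Wynis Coast standard time.
Daylight saving runs 11 March – 3 October; the standard-time date in Wynis Coast, 1 October 2033, is inside that window, so Wynis Coast is at UTC−08:00.
11:30 UTC − 8h = 03:30 local.

03:30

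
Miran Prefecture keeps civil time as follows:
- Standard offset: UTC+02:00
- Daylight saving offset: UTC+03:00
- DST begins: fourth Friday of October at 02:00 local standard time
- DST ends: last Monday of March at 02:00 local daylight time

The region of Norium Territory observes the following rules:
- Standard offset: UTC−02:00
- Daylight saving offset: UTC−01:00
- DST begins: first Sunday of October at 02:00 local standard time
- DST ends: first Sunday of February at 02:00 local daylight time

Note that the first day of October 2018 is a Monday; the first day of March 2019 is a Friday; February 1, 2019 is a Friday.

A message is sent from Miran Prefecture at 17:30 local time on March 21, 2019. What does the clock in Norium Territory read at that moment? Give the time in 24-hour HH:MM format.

1 October 2018 is a Monday, so the first Friday is October 5 and the fourth is October 26.
1 March 2019 is a Friday, so Mondays fall on 4, 11, 18, 25; the last is March 25.
Daylight saving runs 26 October 2018 – 25 March 2019; March 21, 2019 is inside that window, so Miran Prefecture is at UTC+03:00.
17:30 Miran Prefecture − 3h = 14:30 UTC.
1 October 2018 is a Monday, so the first Sunday is October 7.
1 February 2019 is a Friday, so the first Sunday is February 3.
At the standard offset (UTC−02:00), 14:30 UTC − 2h = 12:30 Norium Territory standard time.
Daylight saving runs 7 October 2018 – 3 February 2019; the standard-time date in Norium Territory, March 21, 2019, is outside that window, so Norium Territory is on standard time at UTC−02:00.
14:30 UTC − 2h = 12:30 Norium Territory.

12:30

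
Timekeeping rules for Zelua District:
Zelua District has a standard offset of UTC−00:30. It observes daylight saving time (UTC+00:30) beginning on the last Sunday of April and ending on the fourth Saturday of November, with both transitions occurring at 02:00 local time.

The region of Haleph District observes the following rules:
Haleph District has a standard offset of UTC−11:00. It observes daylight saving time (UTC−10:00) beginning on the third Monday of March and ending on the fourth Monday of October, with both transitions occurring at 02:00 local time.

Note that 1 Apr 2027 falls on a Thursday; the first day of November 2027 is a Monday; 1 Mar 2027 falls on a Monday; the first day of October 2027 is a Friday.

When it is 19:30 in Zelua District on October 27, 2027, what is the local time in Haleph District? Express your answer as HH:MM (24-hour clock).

1 April 2027 is a Thursday, so Sundays fall on 4, 11, 18, 25; the last is April 25.
1 November 2027 is a Monday, so the first Saturday is November 6 and the fourth is November 27.
October 27, 2027 lies within the daylight-saving period (25 April – 27 November), so Zelua District is on daylight time, UTC+00:30.
19:30 Zelua District − 0h30m = 19:00 UTC.
1 March 2027 is a Monday, so the first Monday is March 1 and the third is March 15.
1 October 2027 is a Friday, so the first Monday is October 4 and the fourth is October 25.
At the standard offset (UTC−11:00), 19:00 UTC − 11h = 08:00 Haleph District standard time.
Daylight saving runs 15 March – 25 October; the standard-time date in Haleph District, October 27, 2027, is outside that window, so Haleph District is on standard time at UTC−11:00.
19:00 UTC − 11h = 08:00 Haleph District.

08:00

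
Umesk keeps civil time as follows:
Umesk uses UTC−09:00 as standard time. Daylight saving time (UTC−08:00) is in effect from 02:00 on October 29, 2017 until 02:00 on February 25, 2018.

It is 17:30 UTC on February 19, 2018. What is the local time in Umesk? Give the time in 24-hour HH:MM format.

09:30

At the standard offset (UTC−09:00), 17:30 UTC − 9h = 08:30 Umesk standard time.
Daylight saving runs 29 October 2017 – 25 February 2018; the standard-time date in Umesk, February 19, 2018, is inside that window, so Umesk is at UTC−08:00.
17:30 UTC − 8h = 09:30 local.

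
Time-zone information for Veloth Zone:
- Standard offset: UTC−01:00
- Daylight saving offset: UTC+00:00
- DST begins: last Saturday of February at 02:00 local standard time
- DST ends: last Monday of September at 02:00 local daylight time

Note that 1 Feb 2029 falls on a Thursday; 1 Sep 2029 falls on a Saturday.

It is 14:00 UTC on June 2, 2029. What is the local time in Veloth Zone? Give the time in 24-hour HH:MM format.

1 February 2029 is a Thursday, so Saturdays fall on 3, 10, 17, 24; the last is February 24.
1 September 2029 is a Saturday, so Mondays fall on 3, 10, 17, 24; the last is September 24.
At the standard offset (UTC−01:00), 14:00 UTC − 1h = 13:00 Veloth Zone standard time.
The standard-time date in Veloth Zone, June 2, 2029, falls between 24 February and 24 September, so daylight saving is in effect and Veloth Zone is at UTC+00:00.
14:00 UTC + 0h = 14:00 local.

14:00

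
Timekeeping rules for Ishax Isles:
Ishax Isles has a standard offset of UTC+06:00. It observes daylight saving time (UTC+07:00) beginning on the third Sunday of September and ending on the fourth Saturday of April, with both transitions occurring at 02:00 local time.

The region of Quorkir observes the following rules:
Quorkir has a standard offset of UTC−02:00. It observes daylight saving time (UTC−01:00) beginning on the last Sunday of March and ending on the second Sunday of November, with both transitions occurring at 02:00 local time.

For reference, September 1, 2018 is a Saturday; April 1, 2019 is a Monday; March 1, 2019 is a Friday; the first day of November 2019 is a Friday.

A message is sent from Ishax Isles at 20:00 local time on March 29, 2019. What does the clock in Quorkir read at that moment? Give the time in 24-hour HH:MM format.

11:00

1 September 2018 is a Saturday, so the first Sunday is September 2 and the third is September 16.
1 April 2019 is a Monday, so the first Saturday is April 6 and the fourth is April 27.
March 29, 2019 lies within the daylight-saving period (16 September 2018 – 27 April 2019), so Ishax Isles is on daylight time, UTC+07:00.
20:00 Ishax Isles − 7h = 13:00 UTC.
1 March 2019 is a Friday, so Sundays fall on 3, 10, 17, 24, 31; the last is March 31.
1 November 2019 is a Friday, so the first Sunday is November 3 and the second is November 10.
At the standard offset (UTC−02:00), 13:00 UTC − 2h = 11:00 Quorkir standard time.
Daylight saving runs 31 March – 10 November; the standard-time date in Quorkir, March 29, 2019, is outside that window, so Quorkir is on standard time at UTC−02:00.
13:00 UTC − 2h = 11:00 Quorkir.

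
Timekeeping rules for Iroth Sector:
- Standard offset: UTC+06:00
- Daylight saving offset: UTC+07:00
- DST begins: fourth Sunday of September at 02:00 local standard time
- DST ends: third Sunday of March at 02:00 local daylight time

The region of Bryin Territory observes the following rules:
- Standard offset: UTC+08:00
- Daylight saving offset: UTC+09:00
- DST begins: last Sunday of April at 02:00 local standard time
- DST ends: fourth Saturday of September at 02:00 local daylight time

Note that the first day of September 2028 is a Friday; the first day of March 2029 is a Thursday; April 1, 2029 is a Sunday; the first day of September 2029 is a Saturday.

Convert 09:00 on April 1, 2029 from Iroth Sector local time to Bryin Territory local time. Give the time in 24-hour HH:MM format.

1 September 2028 is a Friday, so the first Sunday is September 3 and the fourth is September 24.
1 March 2029 is a Thursday, so the first Sunday is March 4 and the third is March 18.
Daylight saving runs 24 September 2028 – 18 March 2029; April 1, 2029 is outside that window, so Iroth Sector is on standard time at UTC+06:00.
09:00 Iroth Sector − 6h = 03:00 UTC.
1 April 2029 is a Sunday, so Sundays fall on 1, 8, 15, 22, 29; the last is April 29.
1 September 2029 is a Saturday, so the first Saturday is September 1 and the fourth is September 22.
At the standard offset (UTC+08:00), 03:00 UTC + 8h = 11:00 Bryin Territory standard time.
The standard-time date in Bryin Territory, April 1, 2029, is outside the daylight-saving period (29 April – 22 September), so Bryin Territory is on standard time, UTC+08:00.
03:00 UTC + 8h = 11:00 Bryin Territory.

11:00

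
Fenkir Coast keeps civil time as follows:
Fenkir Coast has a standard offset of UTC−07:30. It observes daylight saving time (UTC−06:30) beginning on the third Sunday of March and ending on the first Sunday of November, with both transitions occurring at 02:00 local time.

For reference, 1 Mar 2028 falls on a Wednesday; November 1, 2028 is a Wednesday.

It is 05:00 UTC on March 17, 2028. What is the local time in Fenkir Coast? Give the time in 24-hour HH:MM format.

21:30

1 March 2028 is a Wednesday, so the first Sunday is March 5 and the third is March 19.
1 November 2028 is a Wednesday, so the first Sunday is November 5.
At the standard offset (UTC−07:30), 05:00 UTC − 7h30m = 21:30 Fenkir Coast standard time (rolling into the previous day, 16 March 2028).
The standard-time date in Fenkir Coast, March 16, 2028, does not fall between 19 March and 5 November, so daylight saving is not in effect and Fenkir Coast is at UTC−07:30.
05:00 UTC − 7h30m = 21:30 local (rolling into the previous day, 16 March 2028).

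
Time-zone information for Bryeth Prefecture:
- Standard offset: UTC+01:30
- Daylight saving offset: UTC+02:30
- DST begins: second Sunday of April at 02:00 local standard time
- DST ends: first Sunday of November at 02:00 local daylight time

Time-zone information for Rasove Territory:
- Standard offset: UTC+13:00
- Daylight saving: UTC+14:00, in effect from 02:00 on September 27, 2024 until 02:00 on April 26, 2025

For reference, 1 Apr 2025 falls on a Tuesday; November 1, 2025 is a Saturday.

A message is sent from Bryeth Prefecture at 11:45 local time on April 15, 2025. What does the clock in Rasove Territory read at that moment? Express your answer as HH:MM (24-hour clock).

23:15

1 April 2025 is a Tuesday, so the first Sunday is April 6 and the second is April 13.
1 November 2025 is a Saturday, so the first Sunday is November 2.
April 15, 2025 lies within the daylight-saving period (13 April – 2 November), so Bryeth Prefecture is on daylight time, UTC+02:30.
11:45 Bryeth Prefecture − 2h30m = 09:15 UTC.
At the standard offset (UTC+13:00), 09:15 UTC + 13h = 22:15 Rasove Territory standard time.
The standard-time date in Rasove Territory, April 15, 2025, falls between 27 September 2024 and 26 April 2025, so daylight saving is in effect and Rasove Territory is at UTC+14:00.
09:15 UTC + 14h = 23:15 Rasove Territory.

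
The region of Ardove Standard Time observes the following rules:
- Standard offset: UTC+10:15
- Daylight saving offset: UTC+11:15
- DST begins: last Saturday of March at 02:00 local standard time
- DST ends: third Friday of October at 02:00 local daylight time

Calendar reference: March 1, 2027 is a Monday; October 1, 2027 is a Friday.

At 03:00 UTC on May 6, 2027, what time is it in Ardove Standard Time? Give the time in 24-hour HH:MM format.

14:15

1 March 2027 is a Monday, so Saturdays fall on 6, 13, 20, 27; the last is March 27.
1 October 2027 is a Friday, so the first Friday is October 1 and the third is October 15.
At the standard offset (UTC+10:15), 03:00 UTC + 10h15m = 13:15 Ardove Standard Time standard time.
The standard-time date in Ardove Standard Time, May 6, 2027, lies within the daylight-saving period (27 March – 15 October), so Ardove Standard Time is on daylight time, UTC+11:15.
03:00 UTC + 11h15m = 14:15 local.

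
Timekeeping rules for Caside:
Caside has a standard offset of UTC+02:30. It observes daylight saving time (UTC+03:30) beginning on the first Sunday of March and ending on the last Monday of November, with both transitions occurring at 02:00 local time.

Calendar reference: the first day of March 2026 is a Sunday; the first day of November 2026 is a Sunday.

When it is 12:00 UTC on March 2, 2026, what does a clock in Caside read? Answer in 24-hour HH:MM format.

1 March 2026 is a Sunday, so the first Sunday is March 1.
1 November 2026 is a Sunday, so Mondays fall on 2, 9, 16, 23, 30; the last is November 30.
At the standard offset (UTC+02:30), 12:00 UTC + 2h30m = 14:30 Caside standard time.
The standard-time date in Caside, March 2, 2026, falls between 1 March and 30 November, so daylight saving is in effect and Caside is at UTC+03:30.
12:00 UTC + 3h30m = 15:30 local.

15:30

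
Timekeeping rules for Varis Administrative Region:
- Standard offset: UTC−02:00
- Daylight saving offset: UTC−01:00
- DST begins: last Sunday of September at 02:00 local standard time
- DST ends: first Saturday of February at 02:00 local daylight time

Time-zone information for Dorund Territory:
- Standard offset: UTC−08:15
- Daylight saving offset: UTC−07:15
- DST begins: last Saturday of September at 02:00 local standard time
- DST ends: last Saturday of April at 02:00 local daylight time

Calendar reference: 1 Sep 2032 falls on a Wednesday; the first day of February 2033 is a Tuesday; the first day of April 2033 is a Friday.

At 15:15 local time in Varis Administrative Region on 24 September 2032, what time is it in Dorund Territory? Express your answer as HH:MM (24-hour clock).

1 September 2032 is a Wednesday, so Sundays fall on 5, 12, 19, 26; the last is September 26.
1 February 2033 is a Tuesday, so the first Saturday is February 5.
24 September 2032 is outside the daylight-saving period (26 September 2032 – 5 February 2033), so Varis Administrative Region is on standard time, UTC−02:00.
15:15 Varis Administrative Region + 2h = 17:15 UTC.
1 September 2032 is a Wednesday, so Saturdays fall on 4, 11, 18, 25; the last is September 25.
1 April 2033 is a Friday, so Saturdays fall on 2, 9, 16, 23, 30; the last is April 30.
At the standard offset (UTC−08:15), 17:15 UTC − 8h15m = 09:00 Dorund Territory standard time.
The standard-time date in Dorund Territory, 24 September 2032, does not fall between 25 September 2032 and 30 April 2033, so daylight saving is not in effect and Dorund Territory is at UTC−08:15.
17:15 UTC − 8h15m = 09:00 Dorund Territory.

09:00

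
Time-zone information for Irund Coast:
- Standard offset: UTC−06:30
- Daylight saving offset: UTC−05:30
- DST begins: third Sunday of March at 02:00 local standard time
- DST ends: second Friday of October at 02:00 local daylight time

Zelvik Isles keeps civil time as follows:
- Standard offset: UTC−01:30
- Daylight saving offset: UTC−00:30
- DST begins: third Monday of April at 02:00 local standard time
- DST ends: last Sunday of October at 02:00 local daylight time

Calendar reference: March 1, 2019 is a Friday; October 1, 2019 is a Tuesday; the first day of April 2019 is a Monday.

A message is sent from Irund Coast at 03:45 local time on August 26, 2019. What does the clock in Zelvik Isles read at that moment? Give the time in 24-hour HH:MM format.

08:45

1 March 2019 is a Friday, so the first Sunday is March 3 and the third is March 17.
1 October 2019 is a Tuesday, so the first Friday is October 4 and the second is October 11.
August 26, 2019 lies within the daylight-saving period (17 March – 11 October), so Irund Coast is on daylight time, UTC−05:30.
03:45 Irund Coast + 5h30m = 09:15 UTC.
1 April 2019 is a Monday, so the first Monday is April 1 and the third is April 15.
1 October 2019 is a Tuesday, so Sundays fall on 6, 13, 20, 27; the last is October 27.
At the standard offset (UTC−01:30), 09:15 UTC − 1h30m = 07:45 Zelvik Isles standard time.
Daylight saving runs 15 April – 27 October; the standard-time date in Zelvik Isles, August 26, 2019, is inside that window, so Zelvik Isles is at UTC−00:30.
09:15 UTC − 0h30m = 08:45 Zelvik Isles.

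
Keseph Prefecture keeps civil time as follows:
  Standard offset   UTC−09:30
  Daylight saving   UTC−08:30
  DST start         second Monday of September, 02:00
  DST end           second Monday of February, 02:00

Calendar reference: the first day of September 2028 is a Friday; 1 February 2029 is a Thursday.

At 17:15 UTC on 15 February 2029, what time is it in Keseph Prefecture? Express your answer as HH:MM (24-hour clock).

07:45

1 September 2028 is a Friday, so the first Monday is September 4 and the second is September 11.
1 February 2029 is a Thursday, so the first Monday is February 5 and the second is February 12.
At the standard offset (UTC−09:30), 17:15 UTC − 9h30m = 07:45 Keseph Prefecture standard time.
The standard-time date in Keseph Prefecture, 15 February 2029, is outside the daylight-saving period (11 September 2028 – 12 February 2029), so Keseph Prefecture is on standard time, UTC−09:30.
17:15 UTC − 9h30m = 07:45 local.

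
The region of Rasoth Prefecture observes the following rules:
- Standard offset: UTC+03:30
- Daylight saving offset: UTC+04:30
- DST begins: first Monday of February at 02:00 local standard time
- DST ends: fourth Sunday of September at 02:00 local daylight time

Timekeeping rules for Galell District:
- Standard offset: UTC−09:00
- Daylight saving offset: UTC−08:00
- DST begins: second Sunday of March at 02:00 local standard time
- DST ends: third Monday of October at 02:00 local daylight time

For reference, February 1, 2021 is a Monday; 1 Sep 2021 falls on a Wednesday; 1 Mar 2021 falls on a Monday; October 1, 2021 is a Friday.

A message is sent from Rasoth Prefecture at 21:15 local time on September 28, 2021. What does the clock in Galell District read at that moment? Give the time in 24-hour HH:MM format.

1 February 2021 is a Monday, so the first Monday is February 1.
1 September 2021 is a Wednesday, so the first Sunday is September 5 and the fourth is September 26.
Daylight saving runs 1 February – 26 September; September 28, 2021 is outside that window, so Rasoth Prefecture is on standard time at UTC+03:30.
21:15 Rasoth Prefecture − 3h30m = 17:45 UTC.
1 March 2021 is a Monday, so the first Sunday is March 7 and the second is March 14.
1 October 2021 is a Friday, so the first Monday is October 4 and the third is October 18.
At the standard offset (UTC−09:00), 17:45 UTC − 9h = 08:45 Galell District standard time.
Daylight saving runs 14 March – 18 October; the standard-time date in Galell District, September 28, 2021, is inside that window, so Galell District is at UTC−08:00.
17:45 UTC − 8h = 09:45 Galell District.

09:45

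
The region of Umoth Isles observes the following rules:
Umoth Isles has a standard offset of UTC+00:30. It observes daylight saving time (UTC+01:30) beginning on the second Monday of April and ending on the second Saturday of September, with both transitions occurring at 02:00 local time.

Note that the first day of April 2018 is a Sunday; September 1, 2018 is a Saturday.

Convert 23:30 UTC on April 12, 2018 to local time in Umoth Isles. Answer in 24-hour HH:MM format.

1 April 2018 is a Sunday, so the first Monday is April 2 and the second is April 9.
1 September 2018 is a Saturday, so the first Saturday is September 1 and the second is September 8.
At the standard offset (UTC+00:30), 23:30 UTC + 0h30m = 00:00 Umoth Isles standard time (rolling into the next day, 13 April 2018).
The standard-time date in Umoth Isles, April 13, 2018, lies within the daylight-saving period (9 April – 8 September), so Umoth Isles is on daylight time, UTC+01:30.
23:30 UTC + 1h30m = 01:00 local (rolling into the next day, 13 April 2018).

01:00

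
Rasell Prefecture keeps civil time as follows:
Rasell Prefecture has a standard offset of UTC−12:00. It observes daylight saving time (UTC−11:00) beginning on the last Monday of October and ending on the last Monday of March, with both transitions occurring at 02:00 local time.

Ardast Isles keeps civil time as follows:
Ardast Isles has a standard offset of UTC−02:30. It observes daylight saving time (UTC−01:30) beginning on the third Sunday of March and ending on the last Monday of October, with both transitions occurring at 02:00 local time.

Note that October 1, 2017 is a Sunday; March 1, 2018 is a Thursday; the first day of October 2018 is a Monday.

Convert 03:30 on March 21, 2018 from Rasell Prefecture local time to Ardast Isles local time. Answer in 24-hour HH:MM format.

13:00

1 October 2017 is a Sunday, so Mondays fall on 2, 9, 16, 23, 30; the last is October 30.
1 March 2018 is a Thursday, so Mondays fall on 5, 12, 19, 26; the last is March 26.
Daylight saving runs 30 October 2017 – 26 March 2018; March 21, 2018 is inside that window, so Rasell Prefecture is at UTC−11:00.
03:30 Rasell Prefecture + 11h = 14:30 UTC.
1 March 2018 is a Thursday, so the first Sunday is March 4 and the third is March 18.
1 October 2018 is a Monday, so Mondays fall on 1, 8, 15, 22, 29; the last is October 29.
At the standard offset (UTC−02:30), 14:30 UTC − 2h30m = 12:00 Ardast Isles standard time.
The standard-time date in Ardast Isles, March 21, 2018, lies within the daylight-saving period (18 March – 29 October), so Ardast Isles is on daylight time, UTC−01:30.
14:30 UTC − 1h30m = 13:00 Ardast Isles.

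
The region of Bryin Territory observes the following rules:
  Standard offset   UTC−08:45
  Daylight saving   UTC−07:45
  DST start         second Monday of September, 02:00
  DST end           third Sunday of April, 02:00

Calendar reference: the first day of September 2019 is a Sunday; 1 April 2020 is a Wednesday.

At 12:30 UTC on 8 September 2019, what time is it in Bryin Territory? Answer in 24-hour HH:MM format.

03:45

1 September 2019 is a Sunday, so the first Monday is September 2 and the second is September 9.
1 April 2020 is a Wednesday, so the first Sunday is April 5 and the third is April 19.
At the standard offset (UTC−08:45), 12:30 UTC − 8h45m = 03:45 Bryin Territory standard time.
The standard-time date in Bryin Territory, 8 September 2019, does not fall between 9 September 2019 and 19 April 2020, so daylight saving is not in effect and Bryin Territory is at UTC−08:45.
12:30 UTC − 8h45m = 03:45 local.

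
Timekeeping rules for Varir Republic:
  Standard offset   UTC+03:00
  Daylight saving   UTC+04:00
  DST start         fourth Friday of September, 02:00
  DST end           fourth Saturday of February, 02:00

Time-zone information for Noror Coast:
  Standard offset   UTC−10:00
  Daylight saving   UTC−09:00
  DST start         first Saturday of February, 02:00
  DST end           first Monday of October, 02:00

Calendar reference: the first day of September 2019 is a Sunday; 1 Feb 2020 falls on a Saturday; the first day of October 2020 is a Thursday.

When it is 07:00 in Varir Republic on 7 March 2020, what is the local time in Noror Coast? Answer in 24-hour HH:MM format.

1 September 2019 is a Sunday, so the first Friday is September 6 and the fourth is September 27.
1 February 2020 is a Saturday, so the first Saturday is February 1 and the fourth is February 22.
7 March 2020 does not fall between 27 September 2019 and 22 February 2020, so daylight saving is not in effect and Varir Republic is at UTC+03:00.
07:00 Varir Republic − 3h = 04:00 UTC.
1 February 2020 is a Saturday, so the first Saturday is February 1.
1 October 2020 is a Thursday, so the first Monday is October 5.
At the standard offset (UTC−10:00), 04:00 UTC − 10h = 18:00 Noror Coast standard time (rolling into the previous day, 6 March 2020).
The standard-time date in Noror Coast, 6 March 2020, lies within the daylight-saving period (1 February – 5 October), so Noror Coast is on daylight time, UTC−09:00.
04:00 UTC − 9h = 19:00 Noror Coast (rolling into the previous day, 6 March 2020).

19:00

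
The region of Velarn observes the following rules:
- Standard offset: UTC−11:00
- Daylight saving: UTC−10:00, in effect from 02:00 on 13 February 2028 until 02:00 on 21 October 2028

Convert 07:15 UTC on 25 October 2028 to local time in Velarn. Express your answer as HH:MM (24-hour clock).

20:15

At the standard offset (UTC−11:00), 07:15 UTC − 11h = 20:15 Velarn standard time (rolling into the previous day, 24 October 2028).
The standard-time date in Velarn, 24 October 2028, is outside the daylight-saving period (13 February – 21 October), so Velarn is on standard time, UTC−11:00.
07:15 UTC − 11h = 20:15 local (rolling into the previous day, 24 October 2028).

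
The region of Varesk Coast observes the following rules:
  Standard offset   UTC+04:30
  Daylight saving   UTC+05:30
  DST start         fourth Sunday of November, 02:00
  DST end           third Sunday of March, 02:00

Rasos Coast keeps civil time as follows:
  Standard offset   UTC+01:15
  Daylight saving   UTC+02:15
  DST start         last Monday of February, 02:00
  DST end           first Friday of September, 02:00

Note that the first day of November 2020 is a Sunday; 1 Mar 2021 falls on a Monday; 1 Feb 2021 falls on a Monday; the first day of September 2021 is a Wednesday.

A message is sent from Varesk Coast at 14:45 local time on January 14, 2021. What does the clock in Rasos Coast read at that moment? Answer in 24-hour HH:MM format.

1 November 2020 is a Sunday, so the first Sunday is November 1 and the fourth is November 22.
1 March 2021 is a Monday, so the first Sunday is March 7 and the third is March 21.
January 14, 2021 lies within the daylight-saving period (22 November 2020 – 21 March 2021), so Varesk Coast is on daylight time, UTC+05:30.
14:45 Varesk Coast − 5h30m = 09:15 UTC.
1 February 2021 is a Monday, so Mondays fall on 1, 8, 15, 22; the last is February 22.
1 September 2021 is a Wednesday, so the first Friday is September 3.
At the standard offset (UTC+01:15), 09:15 UTC + 1h15m = 10:30 Rasos Coast standard time.
Daylight saving runs 22 February – 3 September; the standard-time date in Rasos Coast, January 14, 2021, is outside that window, so Rasos Coast is on standard time at UTC+01:15.
09:15 UTC + 1h15m = 10:30 Rasos Coast.

10:30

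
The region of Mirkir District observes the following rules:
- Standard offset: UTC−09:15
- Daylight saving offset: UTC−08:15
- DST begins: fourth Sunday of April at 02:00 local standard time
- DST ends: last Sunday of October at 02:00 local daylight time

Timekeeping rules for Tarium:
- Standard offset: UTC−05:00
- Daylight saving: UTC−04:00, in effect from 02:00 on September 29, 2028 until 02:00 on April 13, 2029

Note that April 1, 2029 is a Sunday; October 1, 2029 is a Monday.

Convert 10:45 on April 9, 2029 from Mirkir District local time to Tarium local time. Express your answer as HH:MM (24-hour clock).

16:00

1 April 2029 is a Sunday, so the first Sunday is April 1 and the fourth is April 22.
1 October 2029 is a Monday, so Sundays fall on 7, 14, 21, 28; the last is October 28.
April 9, 2029 is outside the daylight-saving period (22 April – 28 October), so Mirkir District is on standard time, UTC−09:15.
10:45 Mirkir District + 9h15m = 20:00 UTC.
At the standard offset (UTC−05:00), 20:00 UTC − 5h = 15:00 Tarium standard time.
Daylight saving runs 29 September 2028 – 13 April 2029; the standard-time date in Tarium, April 9, 2029, is inside that window, so Tarium is at UTC−04:00.
20:00 UTC − 4h = 16:00 Tarium.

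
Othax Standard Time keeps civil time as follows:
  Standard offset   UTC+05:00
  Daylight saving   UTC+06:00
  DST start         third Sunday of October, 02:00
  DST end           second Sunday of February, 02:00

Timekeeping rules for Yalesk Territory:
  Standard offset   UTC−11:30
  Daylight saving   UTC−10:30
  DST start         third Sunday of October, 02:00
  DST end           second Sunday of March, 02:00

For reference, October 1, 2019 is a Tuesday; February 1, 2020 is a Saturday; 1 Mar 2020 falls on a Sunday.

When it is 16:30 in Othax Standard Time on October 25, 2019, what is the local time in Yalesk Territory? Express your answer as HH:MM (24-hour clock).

00:00

1 October 2019 is a Tuesday, so the first Sunday is October 6 and the third is October 20.
1 February 2020 is a Saturday, so the first Sunday is February 2 and the second is February 9.
Daylight saving runs 20 October 2019 – 9 February 2020; October 25, 2019 is inside that window, so Othax Standard Time is at UTC+06:00.
16:30 Othax Standard Time − 6h = 10:30 UTC.
1 October 2019 is a Tuesday, so the first Sunday is October 6 and the third is October 20.
1 March 2020 is a Sunday, so the first Sunday is March 1 and the second is March 8.
At the standard offset (UTC−11:30), 10:30 UTC − 11h30m = 23:00 Yalesk Territory standard time (rolling into the previous day, 24 October 2019).
The standard-time date in Yalesk Territory, October 24, 2019, lies within the daylight-saving period (20 October 2019 – 8 March 2020), so Yalesk Territory is on daylight time, UTC−10:30.
10:30 UTC − 10h30m = 00:00 Yalesk Territory.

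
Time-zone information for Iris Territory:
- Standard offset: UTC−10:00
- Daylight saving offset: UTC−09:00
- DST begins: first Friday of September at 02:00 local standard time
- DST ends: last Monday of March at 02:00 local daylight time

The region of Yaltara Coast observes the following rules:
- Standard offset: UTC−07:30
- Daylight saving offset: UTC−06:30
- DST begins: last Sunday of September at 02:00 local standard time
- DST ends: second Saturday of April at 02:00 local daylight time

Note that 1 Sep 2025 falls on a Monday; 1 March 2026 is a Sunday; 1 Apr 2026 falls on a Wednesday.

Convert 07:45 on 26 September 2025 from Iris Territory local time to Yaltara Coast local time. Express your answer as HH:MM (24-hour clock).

1 September 2025 is a Monday, so the first Friday is September 5.
1 March 2026 is a Sunday, so Mondays fall on 2, 9, 16, 23, 30; the last is March 30.
26 September 2025 lies within the daylight-saving period (5 September 2025 – 30 March 2026), so Iris Territory is on daylight time, UTC−09:00.
07:45 Iris Territory + 9h = 16:45 UTC.
1 September 2025 is a Monday, so Sundays fall on 7, 14, 21, 28; the last is September 28.
1 April 2026 is a Wednesday, so the first Saturday is April 4 and the second is April 11.
At the standard offset (UTC−07:30), 16:45 UTC − 7h30m = 09:15 Yaltara Coast standard time.
The standard-time date in Yaltara Coast, 26 September 2025, is outside the daylight-saving period (28 September 2025 – 11 April 2026), so Yaltara Coast is on standard time, UTC−07:30.
16:45 UTC − 7h30m = 09:15 Yaltara Coast.

09:15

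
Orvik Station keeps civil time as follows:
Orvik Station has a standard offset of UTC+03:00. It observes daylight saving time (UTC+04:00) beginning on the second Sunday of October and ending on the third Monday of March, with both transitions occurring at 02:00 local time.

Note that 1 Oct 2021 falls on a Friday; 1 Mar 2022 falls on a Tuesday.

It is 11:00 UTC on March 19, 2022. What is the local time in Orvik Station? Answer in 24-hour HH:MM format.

15:00

1 October 2021 is a Friday, so the first Sunday is October 3 and the second is October 10.
1 March 2022 is a Tuesday, so the first Monday is March 7 and the third is March 21.
At the standard offset (UTC+03:00), 11:00 UTC + 3h = 14:00 Orvik Station standard time.
The standard-time date in Orvik Station, March 19, 2022, falls between 10 October 2021 and 21 March 2022, so daylight saving is in effect and Orvik Station is at UTC+04:00.
11:00 UTC + 4h = 15:00 local.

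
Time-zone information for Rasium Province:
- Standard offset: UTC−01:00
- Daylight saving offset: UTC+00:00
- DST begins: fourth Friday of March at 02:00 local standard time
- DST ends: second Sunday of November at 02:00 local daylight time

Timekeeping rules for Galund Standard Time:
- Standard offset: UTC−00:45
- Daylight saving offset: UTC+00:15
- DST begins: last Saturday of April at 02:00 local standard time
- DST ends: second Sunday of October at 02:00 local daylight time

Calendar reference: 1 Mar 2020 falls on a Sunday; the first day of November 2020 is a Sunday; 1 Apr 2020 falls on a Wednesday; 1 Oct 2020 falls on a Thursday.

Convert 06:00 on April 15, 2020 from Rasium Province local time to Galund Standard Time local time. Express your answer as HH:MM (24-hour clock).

1 March 2020 is a Sunday, so the first Friday is March 6 and the fourth is March 27.
1 November 2020 is a Sunday, so the first Sunday is November 1 and the second is November 8.
Daylight saving runs 27 March – 8 November; April 15, 2020 is inside that window, so Rasium Province is at UTC+00:00.
06:00 Rasium Province − 0h = 06:00 UTC.
1 April 2020 is a Wednesday, so Saturdays fall on 4, 11, 18, 25; the last is April 25.
1 October 2020 is a Thursday, so the first Sunday is October 4 and the second is October 11.
At the standard offset (UTC−00:45), 06:00 UTC − 0h45m = 05:15 Galund Standard Time standard time.
Daylight saving runs 25 April – 11 October; the standard-time date in Galund Standard Time, April 15, 2020, is outside that window, so Galund Standard Time is on standard time at UTC−00:45.
06:00 UTC − 0h45m = 05:15 Galund Standard Time.

05:15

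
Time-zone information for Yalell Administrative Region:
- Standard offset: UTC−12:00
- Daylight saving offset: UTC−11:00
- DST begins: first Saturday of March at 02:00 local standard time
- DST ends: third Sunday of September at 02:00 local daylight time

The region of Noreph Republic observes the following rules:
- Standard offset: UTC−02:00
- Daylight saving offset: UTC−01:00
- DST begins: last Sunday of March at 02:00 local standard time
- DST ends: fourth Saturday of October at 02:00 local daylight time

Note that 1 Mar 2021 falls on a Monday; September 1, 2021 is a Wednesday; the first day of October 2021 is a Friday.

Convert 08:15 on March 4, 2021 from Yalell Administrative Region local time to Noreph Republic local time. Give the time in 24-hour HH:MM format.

18:15

1 March 2021 is a Monday, so the first Saturday is March 6.
1 September 2021 is a Wednesday, so the first Sunday is September 5 and the third is September 19.
March 4, 2021 is outside the daylight-saving period (6 March – 19 September), so Yalell Administrative Region is on standard time, UTC−12:00.
08:15 Yalell Administrative Region + 12h = 20:15 UTC.
1 March 2021 is a Monday, so Sundays fall on 7, 14, 21, 28; the last is March 28.
1 October 2021 is a Friday, so the first Saturday is October 2 and the fourth is October 23.
At the standard offset (UTC−02:00), 20:15 UTC − 2h = 18:15 Noreph Republic standard time.
The standard-time date in Noreph Republic, March 4, 2021, does not fall between 28 March and 23 October, so daylight saving is not in effect and Noreph Republic is at UTC−02:00.
20:15 UTC − 2h = 18:15 Noreph Republic.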